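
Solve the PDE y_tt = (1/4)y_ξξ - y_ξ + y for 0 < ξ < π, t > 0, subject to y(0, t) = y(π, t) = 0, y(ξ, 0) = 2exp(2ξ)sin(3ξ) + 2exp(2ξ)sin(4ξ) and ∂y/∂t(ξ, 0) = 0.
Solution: Substitute y = exp(2ξ)u, i.e. u = exp(-2ξ)y.
By the product rule, y_ξ = exp(2ξ)(u_ξ + 2u), y_ξξ = exp(2ξ)(u_ξξ + 4u_ξ + 4u), y_tt = exp(2ξ)u_tt.
Substituting into the PDE and dividing by exp(2ξ): u_tt = (1/4)(u_ξξ + 4u_ξ + 4u) - (u_ξ + 2u) + u.
The lower-order terms cancel, leaving the standard wave equation u_tt = (1/4)u_ξξ.
Initial data for u: u(ξ,0) = exp(-2ξ)y(ξ,0) = 2sin(3ξ) + 2sin(4ξ); u_t(ξ,0) = exp(-2ξ)y_t(ξ,0) = 0. The boundary conditions carry over: u(0,t) = u(π,t) = 0.
Solve for u:
  Using separation of variables u = X(ξ)T(t):
  Eigenfunctions: sin(nξ), n = 1, 2, 3, ...
  General solution: u(ξ, t) = Σ [A_n cos(n t/2) + B_n sin(n t/2)] sin(nξ)
  From u(ξ,0) = 2sin(3ξ) + 2sin(4ξ): A_3=2, A_4=2. From u_t(ξ,0) = 0: all B_n = 0.
Hence u(ξ,t) = 2sin(3ξ)cos(3t/2) + 2sin(4ξ)cos(2t).
Transform back: y(ξ,t) = exp(2ξ)u(ξ,t).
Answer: y(ξ, t) = 2exp(2ξ)sin(3ξ)cos(3t/2) + 2exp(2ξ)sin(4ξ)cos(2t)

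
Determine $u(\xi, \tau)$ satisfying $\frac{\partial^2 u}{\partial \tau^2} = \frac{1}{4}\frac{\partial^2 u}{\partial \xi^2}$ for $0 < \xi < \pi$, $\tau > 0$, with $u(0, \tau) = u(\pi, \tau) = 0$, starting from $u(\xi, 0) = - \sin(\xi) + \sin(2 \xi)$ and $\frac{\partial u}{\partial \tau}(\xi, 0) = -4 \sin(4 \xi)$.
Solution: Using separation of variables $u = X(\xi)T(\tau)$:
Eigenfunctions: $\sin(n\xi)$, $n = 1, 2, 3, \ldots$
General solution: $u(\xi, \tau) = \sum [A_n \cos(n \tau/2) + B_n \sin(n \tau/2)] \sin(n\xi)$
From $u(\xi,0) = - \sin(\xi) + \sin(2 \xi)$: $A_1=-1, A_2=1$. From $u_{\tau}(\xi,0) = -4 \sin(4 \xi)$, using $u_{\tau}(\xi,0) = \sum \omega_n B_n \sin(n\xi)$ with $\omega_n = n/2$: $B_4 = (-4)/2 = -2$.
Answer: $u(\xi, \tau) = -2 \sin(2 \tau) \sin(4 \xi) -  \sin(\xi) \cos(\tau/2) + \sin(2 \xi) \cos(\tau)$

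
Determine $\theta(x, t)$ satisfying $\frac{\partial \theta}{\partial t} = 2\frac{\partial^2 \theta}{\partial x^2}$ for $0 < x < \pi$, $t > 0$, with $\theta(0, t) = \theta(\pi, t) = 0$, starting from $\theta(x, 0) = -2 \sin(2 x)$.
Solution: Separating variables: $\theta = \sum c_n e^{-2n^2t} \sin(nx)$. From $\theta(x,0) = -2 \sin(2 x)$: $c_2=-2$.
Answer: $\theta(x, t) = -2 e^{-8 t} \sin(2 x)$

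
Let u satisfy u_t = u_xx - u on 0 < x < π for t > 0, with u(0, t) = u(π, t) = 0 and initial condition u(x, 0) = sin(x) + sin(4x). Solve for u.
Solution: Substitute u = exp(-t)w.
Then u_t = exp(-t)(w_t - w), u_xx = exp(-t)w_xx; substituting and dividing by exp(-t), the lower-order terms cancel: w_t = w_xx (standard heat equation).
Data for w: w(x,0) = u(x,0) = sin(x) + sin(4x). The boundary conditions carry over: w(0,t) = w(π,t) = 0.
Separating variables: w = Σ c_n exp(-n²t) sin(nx). From w(x,0) = sin(x) + sin(4x): c_1=1, c_4=1.
So w(x,t) = exp(-t)sin(x) + exp(-16t)sin(4x), and u(x,t) = exp(-t)w(x,t).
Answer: u(x, t) = exp(-2t)sin(x) + exp(-17t)sin(4x)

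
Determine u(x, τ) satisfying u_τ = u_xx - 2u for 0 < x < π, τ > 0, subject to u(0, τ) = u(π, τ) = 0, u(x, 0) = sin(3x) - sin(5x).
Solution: Substitute u = exp(-2τ)w, i.e. w = exp(2τ)u.
By the product rule, u_τ = exp(-2τ)(w_τ - 2w), u_xx = exp(-2τ)w_xx.
Substituting into the PDE and dividing by exp(-2τ): w_τ - 2w = w_xx - 2w.
The lower-order terms cancel, leaving the standard heat equation w_τ = w_xx.
Initial data for w: w(x,0) = u(x,0) = sin(3x) - sin(5x). The boundary conditions carry over: w(0,τ) = w(π,τ) = 0.
Solve for w:
  Using separation of variables w = X(x)T(τ):
  Eigenfunctions: sin(nx), n = 1, 2, 3, ...
  General solution: w(x, τ) = Σ c_n sin(nx) exp(-n² τ)
  Matching w(x,0) = sin(3x) - sin(5x) term by term: c_3=1, c_5=-1.
Hence w(x,τ) = exp(-9τ)sin(3x) - exp(-25τ)sin(5x).
Transform back: u(x,τ) = exp(-2τ)w(x,τ).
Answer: u(x, τ) = exp(-11τ)sin(3x) - exp(-27τ)sin(5x)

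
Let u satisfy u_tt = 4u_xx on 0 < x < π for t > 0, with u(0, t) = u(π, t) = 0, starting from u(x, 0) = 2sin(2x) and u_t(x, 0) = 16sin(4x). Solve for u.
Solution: Separating variables: u = Σ [A_n cos(ω_n t) + B_n sin(ω_n t)] sin(nx), ω_n = 2n. From ICs (B_n = velocity coefficient / ω_n): A_2=2, B_4=2.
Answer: u(x, t) = 2sin(8t)sin(4x) + 2sin(2x)cos(4t)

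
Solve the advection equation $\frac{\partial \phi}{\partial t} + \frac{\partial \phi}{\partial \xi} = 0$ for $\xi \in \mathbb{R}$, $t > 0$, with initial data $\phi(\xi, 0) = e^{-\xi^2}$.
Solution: By characteristics ($d\xi/dt = 1$), $\phi(\xi,t) = f(\xi - t)$ with $f = \phi( \cdot , 0)$.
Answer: $\phi(\xi, t) = e^{-(\xi - t)^2}$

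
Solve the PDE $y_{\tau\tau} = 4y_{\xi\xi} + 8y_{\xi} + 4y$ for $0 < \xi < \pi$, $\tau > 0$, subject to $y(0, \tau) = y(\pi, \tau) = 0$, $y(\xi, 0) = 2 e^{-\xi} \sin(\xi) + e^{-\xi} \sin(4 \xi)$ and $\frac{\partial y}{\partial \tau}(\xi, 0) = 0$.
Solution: Substitute $y = e^{-\xi}u$, i.e. $u = e^{\xi}y$.
By the product rule, $y_{\xi} = e^{-\xi}(u_{\xi} - u)$, $y_{\xi\xi} = e^{-\xi}(u_{\xi\xi} - 2u_{\xi} + u)$, $y_{\tau\tau} = e^{-\xi}u_{\tau\tau}$.
Substituting into the PDE and dividing by $e^{-\xi}$: $u_{\tau\tau} = 4(u_{\xi\xi} - 2u_{\xi} + u) + 8(u_{\xi} - u) + 4u$.
The lower-order terms cancel, leaving the standard wave equation $u_{\tau\tau} = 4u_{\xi\xi}$.
Initial data for $u$: $u(\xi,0) = e^{\xi}y(\xi,0) = 2 \sin(\xi) + \sin(4 \xi)$; $u_{\tau}(\xi,0) = e^{\xi}y_{\tau}(\xi,0) = 0$. The boundary conditions carry over: $u(0,\tau) = u(\pi,\tau) = 0$.
Solve for $u$:
  Using separation of variables $u = X(\xi)T(\tau)$:
  Eigenfunctions: $\sin(n\xi)$, $n = 1, 2, 3, \ldots$
  General solution: $u(\xi, \tau) = \sum [A_n \cos(2n \tau) + B_n \sin(2n \tau)] \sin(n\xi)$
  From $u(\xi,0) = 2 \sin(\xi) + \sin(4 \xi)$: $A_1=2, A_4=1$. From $u_{\tau}(\xi,0) = 0$: all $B_n = 0$.
Hence $u(\xi,\tau) = 2 \sin(\xi) \cos(2 \tau) + \sin(4 \xi) \cos(8 \tau)$.
Transform back: $y(\xi,\tau) = e^{-\xi}u(\xi,\tau)$.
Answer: $y(\xi, \tau) = 2 e^{-\xi} \sin(\xi) \cos(2 \tau) + e^{-\xi} \sin(4 \xi) \cos(8 \tau)$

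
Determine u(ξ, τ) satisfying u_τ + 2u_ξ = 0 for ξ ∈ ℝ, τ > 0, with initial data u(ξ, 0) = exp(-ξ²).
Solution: By characteristics (dξ/dτ = 2), u(ξ,τ) = f(ξ - 2τ) with f = u(·, 0).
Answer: u(ξ, τ) = exp(-(ξ - 2τ)²)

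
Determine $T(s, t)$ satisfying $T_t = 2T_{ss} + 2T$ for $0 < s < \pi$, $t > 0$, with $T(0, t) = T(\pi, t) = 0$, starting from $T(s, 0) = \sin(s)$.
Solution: Substitute $T = e^{2t}u$.
Then $T_t = e^{2t}(u_t + 2u)$, $T_{ss} = e^{2t}u_{ss}$; substituting and dividing by $e^{2t}$, the lower-order terms cancel: $u_t = 2u_{ss}$ (standard heat equation).
Data for $u$: $u(s,0) = T(s,0) = \sin(s)$. The boundary conditions carry over: $u(0,t) = u(\pi,t) = 0$.
Separating variables: $u = \sum c_n e^{-2n^2t} \sin(ns)$. From $u(s,0) = \sin(s)$: $c_1=1$.
So $u(s,t) = e^{-2 t} \sin(s)$, and $T(s,t) = e^{2t}u(s,t)$.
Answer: $T(s, t) = \sin(s)$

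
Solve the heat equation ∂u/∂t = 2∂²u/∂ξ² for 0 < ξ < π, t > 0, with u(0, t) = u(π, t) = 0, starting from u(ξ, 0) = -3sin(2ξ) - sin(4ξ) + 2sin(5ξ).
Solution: Separating variables: u = Σ c_n exp(-2n²t) sin(nξ). From u(ξ,0) = -3sin(2ξ) - sin(4ξ) + 2sin(5ξ): c_2=-3, c_4=-1, c_5=2.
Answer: u(ξ, t) = -3exp(-8t)sin(2ξ) - exp(-32t)sin(4ξ) + 2exp(-50t)sin(5ξ)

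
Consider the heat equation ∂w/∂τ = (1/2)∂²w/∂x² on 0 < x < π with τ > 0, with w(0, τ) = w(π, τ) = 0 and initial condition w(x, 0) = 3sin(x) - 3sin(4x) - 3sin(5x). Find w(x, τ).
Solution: Separating variables: w = Σ c_n exp(-n²τ/2) sin(nx). From w(x,0) = 3sin(x) - 3sin(4x) - 3sin(5x): c_1=3, c_4=-3, c_5=-3.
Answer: w(x, τ) = -3exp(-8τ)sin(4x) + 3exp(-τ/2)sin(x) - 3exp(-25τ/2)sin(5x)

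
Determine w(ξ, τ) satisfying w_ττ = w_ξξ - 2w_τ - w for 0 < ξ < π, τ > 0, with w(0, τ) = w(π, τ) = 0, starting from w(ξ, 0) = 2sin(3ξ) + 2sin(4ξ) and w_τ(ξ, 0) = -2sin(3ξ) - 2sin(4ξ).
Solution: Substitute w = exp(-τ)u.
Then w_τ = exp(-τ)(u_τ - u), w_ττ = exp(-τ)(u_ττ - 2u_τ + u), w_ξξ = exp(-τ)u_ξξ; substituting and dividing by exp(-τ), the lower-order terms cancel: u_ττ = u_ξξ (standard wave equation).
Data for u: u(ξ,0) = w(ξ,0) = 2sin(3ξ) + 2sin(4ξ); u_τ(ξ,0) = w_τ(ξ,0) + w(ξ,0) = 0. The boundary conditions carry over: u(0,τ) = u(π,τ) = 0.
Separating variables: u = Σ [A_n cos(ω_n τ) + B_n sin(ω_n τ)] sin(nξ), ω_n = n. From ICs: A_3=2, A_4=2.
So u(ξ,τ) = 2sin(3ξ)cos(3τ) + 2sin(4ξ)cos(4τ), and w(ξ,τ) = exp(-τ)u(ξ,τ).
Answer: w(ξ, τ) = 2exp(-τ)sin(3ξ)cos(3τ) + 2exp(-τ)sin(4ξ)cos(4τ)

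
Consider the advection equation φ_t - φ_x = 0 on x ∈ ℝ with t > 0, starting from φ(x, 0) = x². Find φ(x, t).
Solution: By method of characteristics (waves move left with speed 1):
Along characteristics x + t = const, φ is constant, so φ(x,t) = f(x + t) with f = φ(·, 0).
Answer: φ(x, t) = t² + 2tx + x²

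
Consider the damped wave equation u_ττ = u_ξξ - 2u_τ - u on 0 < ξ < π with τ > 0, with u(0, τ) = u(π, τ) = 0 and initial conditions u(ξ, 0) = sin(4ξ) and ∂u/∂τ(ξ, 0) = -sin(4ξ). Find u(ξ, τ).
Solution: Substitute u = exp(-τ)w, i.e. w = exp(τ)u.
By the product rule, u_τ = exp(-τ)(w_τ - w), u_ττ = exp(-τ)(w_ττ - 2w_τ + w), u_ξξ = exp(-τ)w_ξξ.
Substituting into the PDE and dividing by exp(-τ): w_ττ - 2w_τ + w = w_ξξ - 2(w_τ - w) - w.
The lower-order terms cancel, leaving the standard wave equation w_ττ = w_ξξ.
Initial data for w: w(ξ,0) = u(ξ,0) = sin(4ξ); w_τ(ξ,0) = u_τ(ξ,0) + u(ξ,0) = 0. The boundary conditions carry over: w(0,τ) = w(π,τ) = 0.
Solve for w:
  Using separation of variables w = X(ξ)T(τ):
  Eigenfunctions: sin(nξ), n = 1, 2, 3, ...
  General solution: w(ξ, τ) = Σ [A_n cos(n τ) + B_n sin(n τ)] sin(nξ)
  From w(ξ,0) = sin(4ξ): A_4=1. From w_τ(ξ,0) = 0: all B_n = 0.
Hence w(ξ,τ) = sin(4ξ)cos(4τ).
Transform back: u(ξ,τ) = exp(-τ)w(ξ,τ).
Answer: u(ξ, τ) = exp(-τ)sin(4ξ)cos(4τ)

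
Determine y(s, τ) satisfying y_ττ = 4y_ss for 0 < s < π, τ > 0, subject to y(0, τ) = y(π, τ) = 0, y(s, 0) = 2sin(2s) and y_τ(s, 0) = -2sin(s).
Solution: Using separation of variables y = X(s)T(τ):
Eigenfunctions: sin(ns), n = 1, 2, 3, ...
General solution: y(s, τ) = Σ [A_n cos(2n τ) + B_n sin(2n τ)] sin(ns)
From y(s,0) = 2sin(2s): A_2=2. From y_τ(s,0) = -2sin(s), using y_τ(s,0) = Σ ω_n B_n sin(ns) with ω_n = 2n: B_1 = (-2)/2 = -1.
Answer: y(s, τ) = -sin(s)sin(2τ) + 2sin(2s)cos(4τ)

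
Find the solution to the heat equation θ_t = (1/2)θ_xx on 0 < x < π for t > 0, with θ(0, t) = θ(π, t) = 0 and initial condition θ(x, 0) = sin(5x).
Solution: Using separation of variables θ = X(x)G(t):
Eigenfunctions: sin(nx), n = 1, 2, 3, ...
General solution: θ(x, t) = Σ c_n sin(nx) exp(-n² t/2)
Matching θ(x,0) = sin(5x) term by term: c_5=1.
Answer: θ(x, t) = exp(-25t/2)sin(5x)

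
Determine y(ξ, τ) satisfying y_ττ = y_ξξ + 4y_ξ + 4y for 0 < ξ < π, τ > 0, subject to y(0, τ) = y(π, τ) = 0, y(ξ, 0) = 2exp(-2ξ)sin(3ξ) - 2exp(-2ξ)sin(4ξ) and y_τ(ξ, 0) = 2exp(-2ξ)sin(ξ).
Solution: Substitute y = exp(-2ξ)u.
Then y_ξ = exp(-2ξ)(u_ξ - 2u), y_ξξ = exp(-2ξ)(u_ξξ - 4u_ξ + 4u), y_ττ = exp(-2ξ)u_ττ; substituting and dividing by exp(-2ξ), the lower-order terms cancel: u_ττ = u_ξξ (standard wave equation).
Data for u: u(ξ,0) = exp(2ξ)y(ξ,0) = 2sin(3ξ) - 2sin(4ξ); u_τ(ξ,0) = exp(2ξ)y_τ(ξ,0) = 2sin(ξ). The boundary conditions carry over: u(0,τ) = u(π,τ) = 0.
Separating variables: u = Σ [A_n cos(ω_n τ) + B_n sin(ω_n τ)] sin(nξ), ω_n = n. From ICs (B_n = velocity coefficient / ω_n): A_3=2, A_4=-2, B_1=2.
So u(ξ,τ) = 2sin(ξ)sin(τ) + 2sin(3ξ)cos(3τ) - 2sin(4ξ)cos(4τ), and y(ξ,τ) = exp(-2ξ)u(ξ,τ).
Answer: y(ξ, τ) = 2exp(-2ξ)sin(ξ)sin(τ) + 2exp(-2ξ)sin(3ξ)cos(3τ) - 2exp(-2ξ)sin(4ξ)cos(4τ)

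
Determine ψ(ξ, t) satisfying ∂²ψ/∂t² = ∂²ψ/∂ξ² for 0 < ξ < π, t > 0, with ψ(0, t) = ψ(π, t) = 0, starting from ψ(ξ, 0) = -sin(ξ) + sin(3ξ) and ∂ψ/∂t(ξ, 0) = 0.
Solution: Separating variables: ψ = Σ [A_n cos(ω_n t) + B_n sin(ω_n t)] sin(nξ), ω_n = n. From ICs: A_1=-1, A_3=1.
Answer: ψ(ξ, t) = -sin(ξ)cos(t) + sin(3ξ)cos(3t)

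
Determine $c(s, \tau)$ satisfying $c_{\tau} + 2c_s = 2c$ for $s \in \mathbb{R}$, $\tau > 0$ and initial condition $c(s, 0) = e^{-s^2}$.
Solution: Substitute $c = e^{2\tau}u$.
Then $c_{\tau} = e^{2\tau}(u_{\tau} + 2u)$, $c_s = e^{2\tau}u_s$; substituting and dividing by $e^{2\tau}$, the lower-order terms cancel: $u_{\tau} + 2u_s = 0$ (standard advection equation).
Data for $u$: $u(s,0) = c(s,0) = e^{-s^2}$.
By characteristics ($ds/d\tau = 2$), $u(s,\tau) = f(s - 2\tau)$ with $f = u( \cdot , 0)$.
So $u(s,\tau) = e^{-(s - 2 \tau)^2}$, and $c(s,\tau) = e^{2\tau}u(s,\tau)$.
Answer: $c(s, \tau) = e^{2 \tau} e^{-(-2 \tau + s)^2}$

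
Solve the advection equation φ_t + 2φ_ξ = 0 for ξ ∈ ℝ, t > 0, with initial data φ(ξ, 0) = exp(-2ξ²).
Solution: By characteristics (dξ/dt = 2), φ(ξ,t) = f(ξ - 2t) with f = φ(·, 0).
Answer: φ(ξ, t) = exp(-2(-2t + ξ)²)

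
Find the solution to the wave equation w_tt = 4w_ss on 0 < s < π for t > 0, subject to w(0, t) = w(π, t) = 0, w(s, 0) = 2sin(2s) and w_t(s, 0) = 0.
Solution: Separating variables: w = Σ [A_n cos(ω_n t) + B_n sin(ω_n t)] sin(ns), ω_n = 2n. From ICs: A_2=2.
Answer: w(s, t) = 2sin(2s)cos(4t)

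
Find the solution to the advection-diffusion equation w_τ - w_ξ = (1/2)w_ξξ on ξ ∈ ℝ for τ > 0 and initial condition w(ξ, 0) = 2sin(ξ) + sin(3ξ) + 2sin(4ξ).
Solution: Change to a moving frame: let η = ξ + τ, σ = τ and write w(ξ,τ) = u(η,σ).
By the chain rule w_τ = u_σ + u_η, w_ξ = u_η, w_ξξ = u_ηη.
Then w_τ - w_ξ = u_σ: the advection term cancels and the PDE becomes the heat equation u_σ = (1/2)u_ηη on η ∈ ℝ.
Initial data: u(η,0) = w(η,0) = 2sin(η) + sin(3η) + 2sin(4η).
On η ∈ ℝ each mode satisfies (sin(nη))″ = -n² sin(nη), so exp(-n²σ/2) sin(nη) solves the heat equation; by superposition u(η,σ) = Σ c_n exp(-n²σ/2) sin(nη).
Reading off the coefficients: c_1=2, c_3=1, c_4=2, so u(η,σ) = 2exp(-8σ)sin(4η) + 2exp(-σ/2)sin(η) + exp(-9σ/2)sin(3η).
Substituting back η = ξ + τ, σ = τ: w(ξ,τ) = u(ξ + τ, τ).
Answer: w(ξ, τ) = 2exp(-8τ)sin(4ξ + 4τ) + 2exp(-τ/2)sin(ξ + τ) + exp(-9τ/2)sin(3ξ + 3τ)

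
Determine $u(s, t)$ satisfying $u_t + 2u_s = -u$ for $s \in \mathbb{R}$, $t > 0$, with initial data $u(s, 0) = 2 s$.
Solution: Substitute $u = e^{-t}w$.
Then $u_t = e^{-t}(w_t - w)$, $u_s = e^{-t}w_s$; substituting and dividing by $e^{-t}$, the lower-order terms cancel: $w_t + 2w_s = 0$ (standard advection equation).
Data for $w$: $w(s,0) = u(s,0) = 2 s$.
By characteristics ($ds/dt = 2$), $w(s,t) = f(s - 2t)$ with $f = w( \cdot , 0)$.
So $w(s,t) = 2 s - 4 t$, and $u(s,t) = e^{-t}w(s,t)$.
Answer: $u(s, t) = 2 s e^{-t} - 4 t e^{-t}$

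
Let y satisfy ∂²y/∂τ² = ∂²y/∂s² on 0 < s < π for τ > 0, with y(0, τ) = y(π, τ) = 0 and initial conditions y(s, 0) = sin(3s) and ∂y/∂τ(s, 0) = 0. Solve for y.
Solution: Using separation of variables y = X(s)T(τ):
Eigenfunctions: sin(ns), n = 1, 2, 3, ...
General solution: y(s, τ) = Σ [A_n cos(n τ) + B_n sin(n τ)] sin(ns)
From y(s,0) = sin(3s): A_3=1. From y_τ(s,0) = 0: all B_n = 0.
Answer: y(s, τ) = sin(3s)cos(3τ)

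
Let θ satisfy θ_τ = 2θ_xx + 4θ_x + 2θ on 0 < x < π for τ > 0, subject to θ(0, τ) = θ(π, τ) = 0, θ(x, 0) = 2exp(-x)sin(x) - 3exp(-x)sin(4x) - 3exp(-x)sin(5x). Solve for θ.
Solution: Substitute θ = exp(-x)u, i.e. u = exp(x)θ.
By the product rule, θ_x = exp(-x)(u_x - u), θ_xx = exp(-x)(u_xx - 2u_x + u), θ_τ = exp(-x)u_τ.
Substituting into the PDE and dividing by exp(-x): u_τ = 2(u_xx - 2u_x + u) + 4(u_x - u) + 2u.
The lower-order terms cancel, leaving the standard heat equation u_τ = 2u_xx.
Initial data for u: u(x,0) = exp(x)θ(x,0) = 2sin(x) - 3sin(4x) - 3sin(5x). The boundary conditions carry over: u(0,τ) = u(π,τ) = 0.
Solve for u:
  Using separation of variables u = X(x)G(τ):
  Eigenfunctions: sin(nx), n = 1, 2, 3, ...
  General solution: u(x, τ) = Σ c_n sin(nx) exp(-2n² τ)
  Matching u(x,0) = 2sin(x) - 3sin(4x) - 3sin(5x) term by term: c_1=2, c_4=-3, c_5=-3.
Hence u(x,τ) = 2exp(-2τ)sin(x) - 3exp(-32τ)sin(4x) - 3exp(-50τ)sin(5x).
Transform back: θ(x,τ) = exp(-x)u(x,τ).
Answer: θ(x, τ) = 2exp(-x)exp(-2τ)sin(x) - 3exp(-x)exp(-32τ)sin(4x) - 3exp(-x)exp(-50τ)sin(5x)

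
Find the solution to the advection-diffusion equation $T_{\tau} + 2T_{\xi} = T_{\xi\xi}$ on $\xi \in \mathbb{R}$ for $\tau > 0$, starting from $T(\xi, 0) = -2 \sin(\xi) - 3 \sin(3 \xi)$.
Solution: Change to a moving frame: let $\eta = \xi - 2\tau$, $\sigma = \tau$ and write $T(\xi,\tau) = u(\eta,\sigma)$.
By the chain rule $T_{\tau} = u_{\sigma} - 2u_{\eta}$, $T_{\xi} = u_{\eta}$, $T_{\xi\xi} = u_{\eta\eta}$.
Then $T_{\tau} + 2T_{\xi} = u_{\sigma}$: the advection term cancels and the PDE becomes the heat equation $u_{\sigma} = u_{\eta\eta}$ on $\eta \in \mathbb{R}$.
Initial data: $u(\eta,0) = T(\eta,0) = -2 \sin(\eta) - 3 \sin(3 \eta)$.
On $\eta \in \mathbb{R}$ each mode satisfies $(\sin(n\eta))'' = -n^2 \sin(n\eta)$, so $e^{-n^2\sigma} \sin(n\eta)$ solves the heat equation; by superposition $u(\eta,\sigma) = \sum c_n e^{-n^2\sigma} \sin(n\eta)$.
Reading off the coefficients: $c_1=-2, c_3=-3$, so $u(\eta,\sigma) = -2 e^{-\sigma} \sin(\eta) - 3 e^{-9 \sigma} \sin(3 \eta)$.
Substituting back $\eta = \xi - 2\tau$, $\sigma = \tau$: $T(\xi,\tau) = u(\xi - 2\tau, \tau)$.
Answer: $T(\xi, \tau) = 2 e^{-\tau} \sin(2 \tau - \xi) + 3 e^{-9 \tau} \sin(6 \tau - 3 \xi)$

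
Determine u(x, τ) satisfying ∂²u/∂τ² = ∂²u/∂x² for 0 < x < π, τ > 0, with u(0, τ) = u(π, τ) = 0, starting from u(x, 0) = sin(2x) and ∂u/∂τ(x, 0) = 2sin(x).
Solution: Using separation of variables u = X(x)T(τ):
Eigenfunctions: sin(nx), n = 1, 2, 3, ...
General solution: u(x, τ) = Σ [A_n cos(n τ) + B_n sin(n τ)] sin(nx)
From u(x,0) = sin(2x): A_2=1. From u_τ(x,0) = 2sin(x), using u_τ(x,0) = Σ ω_n B_n sin(nx) with ω_n = n: B_1 = 2/1 = 2.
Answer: u(x, τ) = 2sin(x)sin(τ) + sin(2x)cos(2τ)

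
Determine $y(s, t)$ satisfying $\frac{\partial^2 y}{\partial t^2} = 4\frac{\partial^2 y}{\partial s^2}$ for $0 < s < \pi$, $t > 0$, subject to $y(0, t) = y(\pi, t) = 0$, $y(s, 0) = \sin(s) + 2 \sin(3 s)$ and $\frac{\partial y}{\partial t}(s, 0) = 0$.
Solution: Using separation of variables $y = X(s)T(t)$:
Eigenfunctions: $\sin(ns)$, $n = 1, 2, 3, \ldots$
General solution: $y(s, t) = \sum [A_n \cos(2n t) + B_n \sin(2n t)] \sin(ns)$
From $y(s,0) = \sin(s) + 2 \sin(3 s)$: $A_1=1, A_3=2$. From $y_t(s,0) = 0$: all $B_n = 0$.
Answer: $y(s, t) = \sin(s) \cos(2 t) + 2 \sin(3 s) \cos(6 t)$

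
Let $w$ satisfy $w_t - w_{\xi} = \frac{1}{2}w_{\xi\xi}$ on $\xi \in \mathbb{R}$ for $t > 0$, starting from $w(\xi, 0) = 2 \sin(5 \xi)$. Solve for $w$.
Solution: Change to a moving frame: let $\eta = \xi + t$, $\sigma = t$ and write $w(\xi,t) = u(\eta,\sigma)$.
By the chain rule $w_t = u_{\sigma} + u_{\eta}$, $w_{\xi} = u_{\eta}$, $w_{\xi\xi} = u_{\eta\eta}$.
Then $w_t - w_{\xi} = u_{\sigma}$: the advection term cancels and the PDE becomes the heat equation $u_{\sigma} = \frac{1}{2}u_{\eta\eta}$ on $\eta \in \mathbb{R}$.
Initial data: $u(\eta,0) = w(\eta,0) = 2 \sin(5 \eta)$.
On $\eta \in \mathbb{R}$ each mode satisfies $(\sin(n\eta))'' = -n^2 \sin(n\eta)$, so $e^{-n^2\sigma/2} \sin(n\eta)$ solves the heat equation; by superposition $u(\eta,\sigma) = \sum c_n e^{-n^2\sigma/2} \sin(n\eta)$.
Reading off the coefficients: $c_5=2$, so $u(\eta,\sigma) = 2 e^{-25 \sigma/2} \sin(5 \eta)$.
Substituting back $\eta = \xi + t$, $\sigma = t$: $w(\xi,t) = u(\xi + t, t)$.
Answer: $w(\xi, t) = 2 e^{-25 t/2} \sin(5 \xi + 5 t)$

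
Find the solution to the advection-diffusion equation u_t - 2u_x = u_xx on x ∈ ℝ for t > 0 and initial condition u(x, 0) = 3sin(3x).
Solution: Moving frame: η = x + 2t, σ = t, u = w(η,σ), so u_t = w_σ + 2w_η and u_xx = w_ηη.
Hence u_t - 2u_x = w_σ and the PDE becomes the heat equation w_σ = w_ηη on η ∈ ℝ.
Initial data: w(η,0) = u(η,0) = 3sin(3η). Each mode sin(nη) decays as exp(-n²σ) on ℝ, so w(η,σ) = Σ c_n exp(-n²σ) sin(nη) with c_3=3: w(η,σ) = 3exp(-9σ)sin(3η).
Substituting back: u(x,t) = w(x + 2t, t).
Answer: u(x, t) = 3exp(-9t)sin(6t + 3x)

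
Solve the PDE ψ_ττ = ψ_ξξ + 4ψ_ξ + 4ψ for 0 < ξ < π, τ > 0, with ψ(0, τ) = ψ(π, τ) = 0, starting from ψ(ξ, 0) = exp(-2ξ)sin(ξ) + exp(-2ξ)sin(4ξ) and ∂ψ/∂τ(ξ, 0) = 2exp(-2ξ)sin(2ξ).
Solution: Substitute ψ = exp(-2ξ)u.
Then ψ_ξ = exp(-2ξ)(u_ξ - 2u), ψ_ξξ = exp(-2ξ)(u_ξξ - 4u_ξ + 4u), ψ_ττ = exp(-2ξ)u_ττ; substituting and dividing by exp(-2ξ), the lower-order terms cancel: u_ττ = u_ξξ (standard wave equation).
Data for u: u(ξ,0) = exp(2ξ)ψ(ξ,0) = sin(ξ) + sin(4ξ); u_τ(ξ,0) = exp(2ξ)ψ_τ(ξ,0) = 2sin(2ξ). The boundary conditions carry over: u(0,τ) = u(π,τ) = 0.
Separating variables: u = Σ [A_n cos(ω_n τ) + B_n sin(ω_n τ)] sin(nξ), ω_n = n. From ICs (B_n = velocity coefficient / ω_n): A_1=1, A_4=1, B_2=1.
So u(ξ,τ) = sin(ξ)cos(τ) + sin(2ξ)sin(2τ) + sin(4ξ)cos(4τ), and ψ(ξ,τ) = exp(-2ξ)u(ξ,τ).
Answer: ψ(ξ, τ) = exp(-2ξ)sin(ξ)cos(τ) + exp(-2ξ)sin(2ξ)sin(2τ) + exp(-2ξ)sin(4ξ)cos(4τ)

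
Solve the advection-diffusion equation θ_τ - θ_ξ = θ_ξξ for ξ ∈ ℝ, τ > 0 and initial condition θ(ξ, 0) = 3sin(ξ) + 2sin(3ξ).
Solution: Change to a moving frame: let η = ξ + τ, σ = τ and write θ(ξ,τ) = u(η,σ).
By the chain rule θ_τ = u_σ + u_η, θ_ξ = u_η, θ_ξξ = u_ηη.
Then θ_τ - θ_ξ = u_σ: the advection term cancels and the PDE becomes the heat equation u_σ = u_ηη on η ∈ ℝ.
Initial data: u(η,0) = θ(η,0) = 3sin(η) + 2sin(3η).
On η ∈ ℝ each mode satisfies (sin(nη))″ = -n² sin(nη), so exp(-n²σ) sin(nη) solves the heat equation; by superposition u(η,σ) = Σ c_n exp(-n²σ) sin(nη).
Reading off the coefficients: c_1=3, c_3=2, so u(η,σ) = 3exp(-σ)sin(η) + 2exp(-9σ)sin(3η).
Substituting back η = ξ + τ, σ = τ: θ(ξ,τ) = u(ξ + τ, τ).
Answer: θ(ξ, τ) = 3exp(-τ)sin(ξ + τ) + 2exp(-9τ)sin(3ξ + 3τ)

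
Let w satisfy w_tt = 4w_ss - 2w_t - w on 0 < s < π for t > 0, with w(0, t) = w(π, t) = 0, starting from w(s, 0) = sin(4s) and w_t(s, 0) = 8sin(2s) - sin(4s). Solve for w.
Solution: Substitute w = exp(-t)u, i.e. u = exp(t)w.
By the product rule, w_t = exp(-t)(u_t - u), w_tt = exp(-t)(u_tt - 2u_t + u), w_ss = exp(-t)u_ss.
Substituting into the PDE and dividing by exp(-t): u_tt - 2u_t + u = 4u_ss - 2(u_t - u) - u.
The lower-order terms cancel, leaving the standard wave equation u_tt = 4u_ss.
Initial data for u: u(s,0) = w(s,0) = sin(4s); u_t(s,0) = w_t(s,0) + w(s,0) = 8sin(2s). The boundary conditions carry over: u(0,t) = u(π,t) = 0.
Solve for u:
  Using separation of variables u = X(s)T(t):
  Eigenfunctions: sin(ns), n = 1, 2, 3, ...
  General solution: u(s, t) = Σ [A_n cos(2n t) + B_n sin(2n t)] sin(ns)
  From u(s,0) = sin(4s): A_4=1. From u_t(s,0) = 8sin(2s), using u_t(s,0) = Σ ω_n B_n sin(ns) with ω_n = 2n: B_2 = 8/4 = 2.
Hence u(s,t) = 2sin(2s)sin(4t) + sin(4s)cos(8t).
Transform back: w(s,t) = exp(-t)u(s,t).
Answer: w(s, t) = 2exp(-t)sin(2s)sin(4t) + exp(-t)sin(4s)cos(8t)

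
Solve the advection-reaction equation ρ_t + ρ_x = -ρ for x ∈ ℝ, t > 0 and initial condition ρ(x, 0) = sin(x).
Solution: Substitute ρ = exp(-t)u.
Then ρ_t = exp(-t)(u_t - u), ρ_x = exp(-t)u_x; substituting and dividing by exp(-t), the lower-order terms cancel: u_t + u_x = 0 (standard advection equation).
Data for u: u(x,0) = ρ(x,0) = sin(x).
By characteristics (dx/dt = 1), u(x,t) = f(x - t) with f = u(·, 0).
So u(x,t) = -sin(t - x), and ρ(x,t) = exp(-t)u(x,t).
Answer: ρ(x, t) = -exp(-t)sin(t - x)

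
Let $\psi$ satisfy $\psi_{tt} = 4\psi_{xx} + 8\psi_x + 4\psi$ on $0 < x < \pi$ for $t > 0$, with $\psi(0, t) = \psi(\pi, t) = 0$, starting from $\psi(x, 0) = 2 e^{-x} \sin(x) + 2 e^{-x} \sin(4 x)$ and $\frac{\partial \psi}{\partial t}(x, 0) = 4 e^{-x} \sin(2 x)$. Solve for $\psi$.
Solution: Substitute $\psi = e^{-x}u$.
Then $\psi_x = e^{-x}(u_x - u)$, $\psi_{xx} = e^{-x}(u_{xx} - 2u_x + u)$, $\psi_{tt} = e^{-x}u_{tt}$; substituting and dividing by $e^{-x}$, the lower-order terms cancel: $u_{tt} = 4u_{xx}$ (standard wave equation).
Data for $u$: $u(x,0) = e^{x}\psi(x,0) = 2 \sin(x) + 2 \sin(4 x)$; $u_t(x,0) = e^{x}\psi_t(x,0) = 4 \sin(2 x)$. The boundary conditions carry over: $u(0,t) = u(\pi,t) = 0$.
Separating variables: $u = \sum [A_n \cos(\omega_n t) + B_n \sin(\omega_n t)] \sin(nx)$, $\omega_n = 2n$. From ICs ($B_n$ = velocity coefficient / $\omega_n$): $A_1=2, A_4=2, B_2=1$.
So $u(x,t) = \sin(4 t) \sin(2 x) + 2 \sin(x) \cos(2 t) + 2 \sin(4 x) \cos(8 t)$, and $\psi(x,t) = e^{-x}u(x,t)$.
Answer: $\psi(x, t) = e^{-x} \sin(4 t) \sin(2 x) + 2 e^{-x} \sin(x) \cos(2 t) + 2 e^{-x} \sin(4 x) \cos(8 t)$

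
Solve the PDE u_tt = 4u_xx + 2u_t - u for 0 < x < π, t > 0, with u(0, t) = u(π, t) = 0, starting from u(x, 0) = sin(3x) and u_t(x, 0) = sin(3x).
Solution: Substitute u = exp(t)w, i.e. w = exp(-t)u.
By the product rule, u_t = exp(t)(w_t + w), u_tt = exp(t)(w_tt + 2w_t + w), u_xx = exp(t)w_xx.
Substituting into the PDE and dividing by exp(t): w_tt + 2w_t + w = 4w_xx + 2(w_t + w) - w.
The lower-order terms cancel, leaving the standard wave equation w_tt = 4w_xx.
Initial data for w: w(x,0) = u(x,0) = sin(3x); w_t(x,0) = u_t(x,0) - u(x,0) = 0. The boundary conditions carry over: w(0,t) = w(π,t) = 0.
Solve for w:
  Using separation of variables w = X(x)T(t):
  Eigenfunctions: sin(nx), n = 1, 2, 3, ...
  General solution: w(x, t) = Σ [A_n cos(2n t) + B_n sin(2n t)] sin(nx)
  From w(x,0) = sin(3x): A_3=1. From w_t(x,0) = 0: all B_n = 0.
Hence w(x,t) = sin(3x)cos(6t).
Transform back: u(x,t) = exp(t)w(x,t).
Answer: u(x, t) = exp(t)sin(3x)cos(6t)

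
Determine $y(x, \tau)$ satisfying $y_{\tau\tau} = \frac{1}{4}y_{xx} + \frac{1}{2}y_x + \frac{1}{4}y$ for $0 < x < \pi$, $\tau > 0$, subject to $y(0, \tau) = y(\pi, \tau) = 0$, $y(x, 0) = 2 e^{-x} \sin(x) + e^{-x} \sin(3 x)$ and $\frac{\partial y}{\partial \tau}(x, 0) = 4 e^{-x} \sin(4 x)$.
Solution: Substitute $y = e^{-x}u$.
Then $y_x = e^{-x}(u_x - u)$, $y_{xx} = e^{-x}(u_{xx} - 2u_x + u)$, $y_{\tau\tau} = e^{-x}u_{\tau\tau}$; substituting and dividing by $e^{-x}$, the lower-order terms cancel: $u_{\tau\tau} = \frac{1}{4}u_{xx}$ (standard wave equation).
Data for $u$: $u(x,0) = e^{x}y(x,0) = 2 \sin(x) + \sin(3 x)$; $u_{\tau}(x,0) = e^{x}y_{\tau}(x,0) = 4 \sin(4 x)$. The boundary conditions carry over: $u(0,\tau) = u(\pi,\tau) = 0$.
Separating variables: $u = \sum [A_n \cos(\omega_n \tau) + B_n \sin(\omega_n \tau)] \sin(nx)$, $\omega_n = n/2$. From ICs ($B_n$ = velocity coefficient / $\omega_n$): $A_1=2, A_3=1, B_4=2$.
So $u(x,\tau) = 2 \sin(x) \cos(\tau/2) + \sin(3 x) \cos(3 \tau/2) + 2 \sin(4 x) \sin(2 \tau)$, and $y(x,\tau) = e^{-x}u(x,\tau)$.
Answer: $y(x, \tau) = 2 e^{-x} \sin(2 \tau) \sin(4 x) + 2 e^{-x} \sin(x) \cos(\tau/2) + e^{-x} \sin(3 x) \cos(3 \tau/2)$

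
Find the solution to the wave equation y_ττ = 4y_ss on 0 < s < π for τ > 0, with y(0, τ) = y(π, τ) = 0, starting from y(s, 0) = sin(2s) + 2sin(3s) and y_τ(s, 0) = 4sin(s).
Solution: Separating variables: y = Σ [A_n cos(ω_n τ) + B_n sin(ω_n τ)] sin(ns), ω_n = 2n. From ICs (B_n = velocity coefficient / ω_n): A_2=1, A_3=2, B_1=2.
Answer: y(s, τ) = 2sin(s)sin(2τ) + sin(2s)cos(4τ) + 2sin(3s)cos(6τ)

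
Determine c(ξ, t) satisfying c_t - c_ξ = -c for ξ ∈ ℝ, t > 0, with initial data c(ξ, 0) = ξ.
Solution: Substitute c = exp(-t)u, i.e. u = exp(t)c.
By the product rule, c_t = exp(-t)(u_t - u), c_ξ = exp(-t)u_ξ.
Substituting into the PDE and dividing by exp(-t): u_t - u - u_ξ = -u.
The lower-order terms cancel, leaving the standard advection equation u_t - u_ξ = 0.
Initial data for u: u(ξ,0) = c(ξ,0) = ξ.
Solve for u:
  By method of characteristics (waves move left with speed 1):
  Along characteristics ξ + t = const, u is constant, so u(ξ,t) = f(ξ + t) with f = u(·, 0).
Hence u(ξ,t) = t + ξ.
Transform back: c(ξ,t) = exp(-t)u(ξ,t).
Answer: c(ξ, t) = texp(-t) + ξexp(-t)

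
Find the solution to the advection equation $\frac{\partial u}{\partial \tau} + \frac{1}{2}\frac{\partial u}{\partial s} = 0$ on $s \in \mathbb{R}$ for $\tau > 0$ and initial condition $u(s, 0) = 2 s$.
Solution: By method of characteristics (waves move right with speed 1/2):
Along characteristics $s - \frac{1}{2}\tau =$ const, $u$ is constant, so $u(s,\tau) = f(s - \frac{1}{2}\tau)$ with $f = u( \cdot , 0)$.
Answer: $u(s, \tau) = - \tau + 2 s$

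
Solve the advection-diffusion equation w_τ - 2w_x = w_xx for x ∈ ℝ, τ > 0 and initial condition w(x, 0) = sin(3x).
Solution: Moving frame: η = x + 2τ, σ = τ, w = u(η,σ), so w_τ = u_σ + 2u_η and w_xx = u_ηη.
Hence w_τ - 2w_x = u_σ and the PDE becomes the heat equation u_σ = u_ηη on η ∈ ℝ.
Initial data: u(η,0) = w(η,0) = sin(3η). Each mode sin(nη) decays as exp(-n²σ) on ℝ, so u(η,σ) = Σ c_n exp(-n²σ) sin(nη) with c_3=1: u(η,σ) = exp(-9σ)sin(3η).
Substituting back: w(x,τ) = u(x + 2τ, τ).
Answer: w(x, τ) = exp(-9τ)sin(3x + 6τ)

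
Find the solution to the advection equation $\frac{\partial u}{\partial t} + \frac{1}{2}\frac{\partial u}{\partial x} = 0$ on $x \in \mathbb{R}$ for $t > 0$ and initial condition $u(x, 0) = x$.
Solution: By characteristics ($dx/dt = 1/2$), $u(x,t) = f(x - \frac{1}{2}t)$ with $f = u( \cdot , 0)$.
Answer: $u(x, t) = -\frac{1}{2} t + x$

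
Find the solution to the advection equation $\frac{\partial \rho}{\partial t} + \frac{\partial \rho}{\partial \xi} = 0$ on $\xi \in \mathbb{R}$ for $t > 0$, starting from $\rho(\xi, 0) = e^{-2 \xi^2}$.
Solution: By method of characteristics (waves move right with speed 1):
Along characteristics $\xi - t =$ const, $\rho$ is constant, so $\rho(\xi,t) = f(\xi - t)$ with $f = \rho( \cdot , 0)$.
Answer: $\rho(\xi, t) = e^{-2 (\xi - t)^2}$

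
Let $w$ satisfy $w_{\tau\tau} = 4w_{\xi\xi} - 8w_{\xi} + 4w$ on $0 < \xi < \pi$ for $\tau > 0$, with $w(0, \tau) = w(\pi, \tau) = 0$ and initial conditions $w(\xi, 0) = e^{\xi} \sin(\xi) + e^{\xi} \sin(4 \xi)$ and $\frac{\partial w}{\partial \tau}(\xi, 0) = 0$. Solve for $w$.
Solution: Substitute $w = e^{\xi}u$.
Then $w_{\xi} = e^{\xi}(u_{\xi} + u)$, $w_{\xi\xi} = e^{\xi}(u_{\xi\xi} + 2u_{\xi} + u)$, $w_{\tau\tau} = e^{\xi}u_{\tau\tau}$; substituting and dividing by $e^{\xi}$, the lower-order terms cancel: $u_{\tau\tau} = 4u_{\xi\xi}$ (standard wave equation).
Data for $u$: $u(\xi,0) = e^{-\xi}w(\xi,0) = \sin(\xi) + \sin(4 \xi)$; $u_{\tau}(\xi,0) = e^{-\xi}w_{\tau}(\xi,0) = 0$. The boundary conditions carry over: $u(0,\tau) = u(\pi,\tau) = 0$.
Separating variables: $u = \sum [A_n \cos(\omega_n \tau) + B_n \sin(\omega_n \tau)] \sin(n\xi)$, $\omega_n = 2n$. From ICs: $A_1=1, A_4=1$.
So $u(\xi,\tau) = \sin(\xi) \cos(2 \tau) + \sin(4 \xi) \cos(8 \tau)$, and $w(\xi,\tau) = e^{\xi}u(\xi,\tau)$.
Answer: $w(\xi, \tau) = e^{\xi} \sin(\xi) \cos(2 \tau) + e^{\xi} \sin(4 \xi) \cos(8 \tau)$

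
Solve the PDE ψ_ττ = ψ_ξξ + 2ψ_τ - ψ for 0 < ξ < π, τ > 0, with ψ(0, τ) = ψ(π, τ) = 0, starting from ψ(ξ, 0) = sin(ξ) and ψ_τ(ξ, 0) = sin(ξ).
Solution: Substitute ψ = exp(τ)u.
Then ψ_τ = exp(τ)(u_τ + u), ψ_ττ = exp(τ)(u_ττ + 2u_τ + u), ψ_ξξ = exp(τ)u_ξξ; substituting and dividing by exp(τ), the lower-order terms cancel: u_ττ = u_ξξ (standard wave equation).
Data for u: u(ξ,0) = ψ(ξ,0) = sin(ξ); u_τ(ξ,0) = ψ_τ(ξ,0) - ψ(ξ,0) = 0. The boundary conditions carry over: u(0,τ) = u(π,τ) = 0.
Separating variables: u = Σ [A_n cos(ω_n τ) + B_n sin(ω_n τ)] sin(nξ), ω_n = n. From ICs: A_1=1.
So u(ξ,τ) = sin(ξ)cos(τ), and ψ(ξ,τ) = exp(τ)u(ξ,τ).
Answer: ψ(ξ, τ) = exp(τ)sin(ξ)cos(τ)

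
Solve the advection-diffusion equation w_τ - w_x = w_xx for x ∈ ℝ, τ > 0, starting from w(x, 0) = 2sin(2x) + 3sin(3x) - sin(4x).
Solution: Moving frame: η = x + τ, σ = τ, w = u(η,σ), so w_τ = u_σ + u_η and w_xx = u_ηη.
Hence w_τ - w_x = u_σ and the PDE becomes the heat equation u_σ = u_ηη on η ∈ ℝ.
Initial data: u(η,0) = w(η,0) = 2sin(2η) + 3sin(3η) - sin(4η). Each mode sin(nη) decays as exp(-n²σ) on ℝ, so u(η,σ) = Σ c_n exp(-n²σ) sin(nη) with c_2=2, c_3=3, c_4=-1: u(η,σ) = 2exp(-4σ)sin(2η) + 3exp(-9σ)sin(3η) - exp(-16σ)sin(4η).
Substituting back: w(x,τ) = u(x + τ, τ).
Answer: w(x, τ) = 2exp(-4τ)sin(2x + 2τ) + 3exp(-9τ)sin(3x + 3τ) - exp(-16τ)sin(4x + 4τ)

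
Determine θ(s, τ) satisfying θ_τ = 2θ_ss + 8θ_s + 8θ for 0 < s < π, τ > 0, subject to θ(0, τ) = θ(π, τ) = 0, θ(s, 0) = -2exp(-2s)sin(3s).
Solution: Substitute θ = exp(-2s)u, i.e. u = exp(2s)θ.
By the product rule, θ_s = exp(-2s)(u_s - 2u), θ_ss = exp(-2s)(u_ss - 4u_s + 4u), θ_τ = exp(-2s)u_τ.
Substituting into the PDE and dividing by exp(-2s): u_τ = 2(u_ss - 4u_s + 4u) + 8(u_s - 2u) + 8u.
The lower-order terms cancel, leaving the standard heat equation u_τ = 2u_ss.
Initial data for u: u(s,0) = exp(2s)θ(s,0) = -2sin(3s). The boundary conditions carry over: u(0,τ) = u(π,τ) = 0.
Solve for u:
  Using separation of variables u = X(s)G(τ):
  Eigenfunctions: sin(ns), n = 1, 2, 3, ...
  General solution: u(s, τ) = Σ c_n sin(ns) exp(-2n² τ)
  Matching u(s,0) = -2sin(3s) term by term: c_3=-2.
Hence u(s,τ) = -2exp(-18τ)sin(3s).
Transform back: θ(s,τ) = exp(-2s)u(s,τ).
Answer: θ(s, τ) = -2exp(-2s)exp(-18τ)sin(3s)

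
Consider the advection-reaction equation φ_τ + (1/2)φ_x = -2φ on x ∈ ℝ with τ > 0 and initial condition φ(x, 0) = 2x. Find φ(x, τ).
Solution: Substitute φ = exp(-2τ)u, i.e. u = exp(2τ)φ.
By the product rule, φ_τ = exp(-2τ)(u_τ - 2u), φ_x = exp(-2τ)u_x.
Substituting into the PDE and dividing by exp(-2τ): u_τ - 2u + (1/2)u_x = -2u.
The lower-order terms cancel, leaving the standard advection equation u_τ + (1/2)u_x = 0.
Initial data for u: u(x,0) = φ(x,0) = 2x.
Solve for u:
  By method of characteristics (waves move right with speed 1/2):
  Along characteristics x - (1/2)τ = const, u is constant, so u(x,τ) = f(x - (1/2)τ) with f = u(·, 0).
Hence u(x,τ) = 2x - τ.
Transform back: φ(x,τ) = exp(-2τ)u(x,τ).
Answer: φ(x, τ) = 2xexp(-2τ) - τexp(-2τ)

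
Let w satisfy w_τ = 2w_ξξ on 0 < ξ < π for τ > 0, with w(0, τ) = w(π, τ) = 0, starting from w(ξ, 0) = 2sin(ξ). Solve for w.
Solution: Separating variables: w = Σ c_n exp(-2n²τ) sin(nξ). From w(ξ,0) = 2sin(ξ): c_1=2.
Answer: w(ξ, τ) = 2exp(-2τ)sin(ξ)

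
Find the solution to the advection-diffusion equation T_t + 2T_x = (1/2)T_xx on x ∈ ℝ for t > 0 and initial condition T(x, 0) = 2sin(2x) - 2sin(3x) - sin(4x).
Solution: Change to a moving frame: let η = x - 2t, σ = t and write T(x,t) = u(η,σ).
By the chain rule T_t = u_σ - 2u_η, T_x = u_η, T_xx = u_ηη.
Then T_t + 2T_x = u_σ: the advection term cancels and the PDE becomes the heat equation u_σ = (1/2)u_ηη on η ∈ ℝ.
Initial data: u(η,0) = T(η,0) = 2sin(2η) - 2sin(3η) - sin(4η).
On η ∈ ℝ each mode satisfies (sin(nη))″ = -n² sin(nη), so exp(-n²σ/2) sin(nη) solves the heat equation; by superposition u(η,σ) = Σ c_n exp(-n²σ/2) sin(nη).
Reading off the coefficients: c_2=2, c_3=-2, c_4=-1, so u(η,σ) = 2exp(-2σ)sin(2η) - exp(-8σ)sin(4η) - 2exp(-9σ/2)sin(3η).
Substituting back η = x - 2t, σ = t: T(x,t) = u(x - 2t, t).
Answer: T(x, t) = -2exp(-2t)sin(4t - 2x) + exp(-8t)sin(8t - 4x) + 2exp(-9t/2)sin(6t - 3x)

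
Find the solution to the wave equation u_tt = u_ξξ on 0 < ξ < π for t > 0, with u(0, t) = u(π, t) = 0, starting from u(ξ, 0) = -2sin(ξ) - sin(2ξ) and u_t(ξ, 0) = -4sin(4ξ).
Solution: Using separation of variables u = X(ξ)T(t):
Eigenfunctions: sin(nξ), n = 1, 2, 3, ...
General solution: u(ξ, t) = Σ [A_n cos(n t) + B_n sin(n t)] sin(nξ)
From u(ξ,0) = -2sin(ξ) - sin(2ξ): A_1=-2, A_2=-1. From u_t(ξ,0) = -4sin(4ξ), using u_t(ξ,0) = Σ ω_n B_n sin(nξ) with ω_n = n: B_4 = (-4)/4 = -1.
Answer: u(ξ, t) = -sin(4t)sin(4ξ) - 2sin(ξ)cos(t) - sin(2ξ)cos(2t)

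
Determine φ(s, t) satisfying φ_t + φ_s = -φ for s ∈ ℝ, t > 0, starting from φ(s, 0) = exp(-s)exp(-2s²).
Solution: Substitute φ = exp(-s)u, i.e. u = exp(s)φ.
By the product rule, φ_s = exp(-s)(u_s - u), φ_t = exp(-s)u_t.
Substituting into the PDE and dividing by exp(-s): u_t + (u_s - u) = -u.
The lower-order terms cancel, leaving the standard advection equation u_t + u_s = 0.
Initial data for u: u(s,0) = exp(s)φ(s,0) = exp(-2s²).
Solve for u:
  By method of characteristics (waves move right with speed 1):
  Along characteristics s - t = const, u is constant, so u(s,t) = f(s - t) with f = u(·, 0).
Hence u(s,t) = exp(-2(s - t)²).
Transform back: φ(s,t) = exp(-s)u(s,t).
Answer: φ(s, t) = exp(-s)exp(-2(s - t)²)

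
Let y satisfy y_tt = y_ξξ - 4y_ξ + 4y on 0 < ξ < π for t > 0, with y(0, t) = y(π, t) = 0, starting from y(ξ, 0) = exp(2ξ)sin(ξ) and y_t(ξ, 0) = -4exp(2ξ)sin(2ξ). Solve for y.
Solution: Substitute y = exp(2ξ)u, i.e. u = exp(-2ξ)y.
By the product rule, y_ξ = exp(2ξ)(u_ξ + 2u), y_ξξ = exp(2ξ)(u_ξξ + 4u_ξ + 4u), y_tt = exp(2ξ)u_tt.
Substituting into the PDE and dividing by exp(2ξ): u_tt = (u_ξξ + 4u_ξ + 4u) - 4(u_ξ + 2u) + 4u.
The lower-order terms cancel, leaving the standard wave equation u_tt = u_ξξ.
Initial data for u: u(ξ,0) = exp(-2ξ)y(ξ,0) = sin(ξ); u_t(ξ,0) = exp(-2ξ)y_t(ξ,0) = -4sin(2ξ). The boundary conditions carry over: u(0,t) = u(π,t) = 0.
Solve for u:
  Using separation of variables u = X(ξ)T(t):
  Eigenfunctions: sin(nξ), n = 1, 2, 3, ...
  General solution: u(ξ, t) = Σ [A_n cos(n t) + B_n sin(n t)] sin(nξ)
  From u(ξ,0) = sin(ξ): A_1=1. From u_t(ξ,0) = -4sin(2ξ), using u_t(ξ,0) = Σ ω_n B_n sin(nξ) with ω_n = n: B_2 = (-4)/2 = -2.
Hence u(ξ,t) = -2sin(2t)sin(2ξ) + sin(ξ)cos(t).
Transform back: y(ξ,t) = exp(2ξ)u(ξ,t).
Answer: y(ξ, t) = -2exp(2ξ)sin(2t)sin(2ξ) + exp(2ξ)sin(ξ)cos(t)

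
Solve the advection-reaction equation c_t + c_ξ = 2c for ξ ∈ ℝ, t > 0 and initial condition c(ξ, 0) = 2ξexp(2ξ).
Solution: Substitute c = exp(2ξ)u, i.e. u = exp(-2ξ)c.
By the product rule, c_ξ = exp(2ξ)(u_ξ + 2u), c_t = exp(2ξ)u_t.
Substituting into the PDE and dividing by exp(2ξ): u_t + (u_ξ + 2u) = 2u.
The lower-order terms cancel, leaving the standard advection equation u_t + u_ξ = 0.
Initial data for u: u(ξ,0) = exp(-2ξ)c(ξ,0) = 2ξ.
Solve for u:
  By method of characteristics (waves move right with speed 1):
  Along characteristics ξ - t = const, u is constant, so u(ξ,t) = f(ξ - t) with f = u(·, 0).
Hence u(ξ,t) = -2t + 2ξ.
Transform back: c(ξ,t) = exp(2ξ)u(ξ,t).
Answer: c(ξ, t) = -2texp(2ξ) + 2ξexp(2ξ)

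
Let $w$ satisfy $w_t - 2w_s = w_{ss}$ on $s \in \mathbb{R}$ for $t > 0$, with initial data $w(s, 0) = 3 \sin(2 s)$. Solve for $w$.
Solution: Change to a moving frame: let $\eta = s + 2t$, $\sigma = t$ and write $w(s,t) = u(\eta,\sigma)$.
By the chain rule $w_t = u_{\sigma} + 2u_{\eta}$, $w_s = u_{\eta}$, $w_{ss} = u_{\eta\eta}$.
Then $w_t - 2w_s = u_{\sigma}$: the advection term cancels and the PDE becomes the heat equation $u_{\sigma} = u_{\eta\eta}$ on $\eta \in \mathbb{R}$.
Initial data: $u(\eta,0) = w(\eta,0) = 3 \sin(2 \eta)$.
On $\eta \in \mathbb{R}$ each mode satisfies $(\sin(n\eta))'' = -n^2 \sin(n\eta)$, so $e^{-n^2\sigma} \sin(n\eta)$ solves the heat equation; by superposition $u(\eta,\sigma) = \sum c_n e^{-n^2\sigma} \sin(n\eta)$.
Reading off the coefficients: $c_2=3$, so $u(\eta,\sigma) = 3 e^{-4 \sigma} \sin(2 \eta)$.
Substituting back $\eta = s + 2t$, $\sigma = t$: $w(s,t) = u(s + 2t, t)$.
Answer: $w(s, t) = 3 e^{-4 t} \sin(2 s + 4 t)$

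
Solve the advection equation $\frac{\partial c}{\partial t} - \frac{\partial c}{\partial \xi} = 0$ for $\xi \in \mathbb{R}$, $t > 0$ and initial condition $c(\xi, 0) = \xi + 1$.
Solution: By characteristics ($d\xi/dt = -1$), $c(\xi,t) = f(\xi + t)$ with $f = c( \cdot , 0)$.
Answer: $c(\xi, t) = \xi + t + 1$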